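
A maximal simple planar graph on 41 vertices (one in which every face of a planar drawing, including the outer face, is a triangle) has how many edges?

In a plane triangulation 3F = 2E and V − E + F = 2, so E = 3V − 6 = 3·41 − 6 = 117.

117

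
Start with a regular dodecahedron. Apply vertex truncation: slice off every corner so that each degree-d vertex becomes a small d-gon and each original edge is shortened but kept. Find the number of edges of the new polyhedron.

The base solid has V = 20, E = 30, F = 12.
Truncation replaces each original edge-end by a new vertex, so V′ = 2E = 60.
Each original edge survives, and each old vertex of degree d contributes d new edges; summing degrees gives Σd = 2E, so E′ = E + 2E = 3E = 90.
Each original face survives and each original vertex becomes one new face: F′ = F + V = 32.

90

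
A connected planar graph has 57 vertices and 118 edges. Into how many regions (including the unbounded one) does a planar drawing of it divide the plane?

63

Euler's formula for a connected plane graph: V − E + F = 2, so F = 2 − 57 + 118 = 63.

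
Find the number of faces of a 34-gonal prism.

A prism on an n-gon has two n-gon bases and n rectangular sides: V = 2·34 = 68, E = 3·34 = 102, F = 34 + 2 = 36.
Check: V − E + F = 68 − 102 + 36 = 2.

36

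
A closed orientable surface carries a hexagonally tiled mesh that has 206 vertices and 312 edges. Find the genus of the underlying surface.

Every face is a hexagon and each edge borders two faces, so 6F = 2·312, giving F = 104.
χ = V − E + F = 206 − 312 + 104 = -2.
For a closed orientable surface χ = 2 − 2g, so g = (2 − (-2))/2 = 2.

2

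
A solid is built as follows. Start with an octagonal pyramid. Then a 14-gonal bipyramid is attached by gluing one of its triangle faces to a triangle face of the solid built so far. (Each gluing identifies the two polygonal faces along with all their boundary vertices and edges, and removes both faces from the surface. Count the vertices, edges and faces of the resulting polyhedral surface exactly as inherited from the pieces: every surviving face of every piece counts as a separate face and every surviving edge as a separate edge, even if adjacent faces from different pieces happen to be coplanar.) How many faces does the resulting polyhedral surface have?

An octagonal pyramid: V=9, E=16, F=9.
Attach a 14-gonal bipyramid (V=16, E=42, F=28) along a 3-gon: merge 3 vertices and 3 edges, delete both glued faces → V=22, E=55, F=35.
Check: V − E + F = 22 − 55 + 35 = 2.

35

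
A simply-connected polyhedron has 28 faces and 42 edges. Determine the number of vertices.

16

Here V − E + F = 2.
V = 2 + E − F = 2 + 42 − 28 = 16.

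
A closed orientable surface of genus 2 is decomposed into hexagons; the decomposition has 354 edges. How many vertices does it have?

χ = 2 − 2·2 = -2, and every face is a hexagon so 6F = 2E.
F = 2E/6 = 118. Then V = -2 + E − F = -2 + 354 − 118 = 234.

234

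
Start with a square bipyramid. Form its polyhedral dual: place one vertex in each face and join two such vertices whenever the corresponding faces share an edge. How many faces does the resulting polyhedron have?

6

The base solid has V = 6, E = 12, F = 8.
The dual swaps V and F and preserves E: V′ = F = 8, E′ = E = 12, F′ = V = 6.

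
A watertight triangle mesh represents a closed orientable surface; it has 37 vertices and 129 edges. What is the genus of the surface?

4

Every face is a triangle and each edge borders two faces, so 3F = 2·129, giving F = 86.
χ = V − E + F = 37 − 129 + 86 = -6.
For a closed orientable surface χ = 2 − 2g, so g = (2 − (-6))/2 = 4.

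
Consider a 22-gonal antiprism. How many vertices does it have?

44

An antiprism on an n-gon has two n-gon caps and 2n triangles: V = 2·22 = 44, E = 4·22 = 88, F = 2·22 + 2 = 46.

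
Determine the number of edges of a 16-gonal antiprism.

An antiprism on an n-gon has two n-gon caps and 2n triangles: V = 2·16 = 32, E = 4·16 = 64, F = 2·16 + 2 = 34.

64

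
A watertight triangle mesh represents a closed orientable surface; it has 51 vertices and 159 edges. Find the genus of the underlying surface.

Every face is a triangle and each edge borders two faces, so 3F = 2·159, giving F = 106.
χ = V − E + F = 51 − 159 + 106 = -2.
For a closed orientable surface χ = 2 − 2g, so g = (2 − (-2))/2 = 2.

2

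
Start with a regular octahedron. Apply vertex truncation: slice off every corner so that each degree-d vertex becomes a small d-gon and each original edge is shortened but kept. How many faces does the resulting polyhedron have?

The base solid has V = 6, E = 12, F = 8.
Truncation replaces each original edge-end by a new vertex, so V′ = 2E = 24.
Each original edge survives, and each old vertex of degree d contributes d new edges; summing degrees gives Σd = 2E, so E′ = E + 2E = 3E = 36.
Each original face survives and each original vertex becomes one new face: F′ = F + V = 14.

14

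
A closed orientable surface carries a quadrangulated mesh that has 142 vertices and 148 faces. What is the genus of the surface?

4

Every face is a square, so 2E = 4·148 = 592, giving E = 296.
χ = V − E + F = 142 − 296 + 148 = -6.
For a closed orientable surface χ = 2 − 2g, so g = (2 − (-6))/2 = 4.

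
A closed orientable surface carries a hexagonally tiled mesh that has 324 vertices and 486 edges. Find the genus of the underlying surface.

1

Every face is a hexagon and each edge borders two faces, so 6F = 2·486, giving F = 162.
χ = V − E + F = 324 − 486 + 162 = 0.
For a closed orientable surface χ = 2 − 2g, so g = (2 − (0))/2 = 1.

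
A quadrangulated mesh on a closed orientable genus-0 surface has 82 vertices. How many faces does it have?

χ = 2 − 2·0 = 2, and every face is a square so 4F = 2E.
V − E + F = 2 with E = 4F/2 gives 82 − (4/2 − 1)·F = 2, so F = 80 and E = 160.

80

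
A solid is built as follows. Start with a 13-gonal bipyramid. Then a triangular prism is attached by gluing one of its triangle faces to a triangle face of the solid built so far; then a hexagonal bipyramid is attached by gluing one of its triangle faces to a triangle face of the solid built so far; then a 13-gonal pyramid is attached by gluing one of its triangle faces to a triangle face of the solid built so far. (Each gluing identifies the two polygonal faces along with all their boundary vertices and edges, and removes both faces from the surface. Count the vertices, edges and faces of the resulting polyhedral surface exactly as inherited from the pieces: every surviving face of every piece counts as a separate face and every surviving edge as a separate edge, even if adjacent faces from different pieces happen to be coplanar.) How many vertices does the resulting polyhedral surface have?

A 13-gonal bipyramid: V=15, E=39, F=26.
Attach a triangular prism (V=6, E=9, F=5) along a 3-gon: merge 3 vertices and 3 edges, delete both glued faces → V=18, E=45, F=29.
Attach a hexagonal bipyramid (V=8, E=18, F=12) along a 3-gon: merge 3 vertices and 3 edges, delete both glued faces → V=23, E=60, F=39.
Attach a 13-gonal pyramid (V=14, E=26, F=14) along a 3-gon: merge 3 vertices and 3 edges, delete both glued faces → V=34, E=83, F=51.
Check: V − E + F = 34 − 83 + 51 = 2.

34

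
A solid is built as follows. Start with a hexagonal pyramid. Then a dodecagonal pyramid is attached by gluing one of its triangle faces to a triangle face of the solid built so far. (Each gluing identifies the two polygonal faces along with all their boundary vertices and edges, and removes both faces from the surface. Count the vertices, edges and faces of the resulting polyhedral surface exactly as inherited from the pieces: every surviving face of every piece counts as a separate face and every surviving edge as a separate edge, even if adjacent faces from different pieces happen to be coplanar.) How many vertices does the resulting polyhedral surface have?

17

A hexagonal pyramid: V=7, E=12, F=7.
Attach a dodecagonal pyramid (V=13, E=24, F=13) along a 3-gon: merge 3 vertices and 3 edges, delete both glued faces → V=17, E=33, F=18.
Check: V − E + F = 17 − 33 + 18 = 2.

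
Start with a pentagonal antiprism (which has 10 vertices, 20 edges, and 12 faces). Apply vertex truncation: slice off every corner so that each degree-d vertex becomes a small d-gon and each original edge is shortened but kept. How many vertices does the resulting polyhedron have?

40

Truncation replaces each original edge-end by a new vertex, so V′ = 2E = 40.
Each original edge survives, and each old vertex of degree d contributes d new edges; summing degrees gives Σd = 2E, so E′ = E + 2E = 3E = 60.
Each original face survives and each original vertex becomes one new face: F′ = F + V = 22.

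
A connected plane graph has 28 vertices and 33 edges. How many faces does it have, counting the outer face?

7

Euler's formula for a connected plane graph: V − E + F = 2, so F = 2 − 28 + 33 = 7.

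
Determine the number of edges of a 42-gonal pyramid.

84

A pyramid on an n-gon base has one n-gon and n triangles: V = 42 + 1 = 43, E = 2·42 = 84, F = 42 + 1 = 43.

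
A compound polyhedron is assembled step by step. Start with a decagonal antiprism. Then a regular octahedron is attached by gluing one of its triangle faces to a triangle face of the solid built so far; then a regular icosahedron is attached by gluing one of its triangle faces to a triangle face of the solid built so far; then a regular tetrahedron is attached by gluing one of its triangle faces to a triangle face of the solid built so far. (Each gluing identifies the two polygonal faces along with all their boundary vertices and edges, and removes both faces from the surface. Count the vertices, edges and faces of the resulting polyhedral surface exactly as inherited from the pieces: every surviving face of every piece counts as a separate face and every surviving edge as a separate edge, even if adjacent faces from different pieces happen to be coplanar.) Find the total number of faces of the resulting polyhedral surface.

48

A decagonal antiprism: V=20, E=40, F=22.
Attach a regular octahedron (V=6, E=12, F=8) along a 3-gon: merge 3 vertices and 3 edges, delete both glued faces → V=23, E=49, F=28.
Attach a regular icosahedron (V=12, E=30, F=20) along a 3-gon: merge 3 vertices and 3 edges, delete both glued faces → V=32, E=76, F=46.
Attach a regular tetrahedron (V=4, E=6, F=4) along a 3-gon: merge 3 vertices and 3 edges, delete both glued faces → V=33, E=79, F=48.
Check: V − E + F = 33 − 79 + 48 = 2.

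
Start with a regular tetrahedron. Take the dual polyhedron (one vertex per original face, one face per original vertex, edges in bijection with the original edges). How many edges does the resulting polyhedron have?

6

The base solid has V = 4, E = 6, F = 4.
The dual swaps V and F and preserves E: V′ = F = 4, E′ = E = 6, F′ = V = 4.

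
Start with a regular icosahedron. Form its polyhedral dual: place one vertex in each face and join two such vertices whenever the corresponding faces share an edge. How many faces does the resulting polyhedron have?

The base solid has V = 12, E = 30, F = 20.
The dual swaps V and F and preserves E: V′ = F = 20, E′ = E = 30, F′ = V = 12.

12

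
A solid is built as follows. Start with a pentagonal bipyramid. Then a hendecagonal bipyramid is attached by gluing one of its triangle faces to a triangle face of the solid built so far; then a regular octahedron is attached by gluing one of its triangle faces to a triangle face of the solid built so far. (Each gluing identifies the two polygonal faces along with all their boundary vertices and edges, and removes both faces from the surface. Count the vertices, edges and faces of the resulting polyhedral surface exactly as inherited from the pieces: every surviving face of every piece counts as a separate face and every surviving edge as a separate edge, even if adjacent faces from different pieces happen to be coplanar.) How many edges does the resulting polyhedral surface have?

54

A pentagonal bipyramid: V=7, E=15, F=10.
Attach a hendecagonal bipyramid (V=13, E=33, F=22) along a 3-gon: merge 3 vertices and 3 edges, delete both glued faces → V=17, E=45, F=30.
Attach a regular octahedron (V=6, E=12, F=8) along a 3-gon: merge 3 vertices and 3 edges, delete both glued faces → V=20, E=54, F=36.
Check: V − E + F = 20 − 54 + 36 = 2.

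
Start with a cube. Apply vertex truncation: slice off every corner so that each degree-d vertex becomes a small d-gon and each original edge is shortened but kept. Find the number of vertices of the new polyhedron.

The base solid has V = 8, E = 12, F = 6.
Truncation replaces each original edge-end by a new vertex, so V′ = 2E = 24.
Each original edge survives, and each old vertex of degree d contributes d new edges; summing degrees gives Σd = 2E, so E′ = E + 2E = 3E = 36.
Each original face survives and each original vertex becomes one new face: F′ = F + V = 14.

24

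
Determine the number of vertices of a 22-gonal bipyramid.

24

A bipyramid over an n-gon has 2n triangular faces and n + 2 vertices: V = 22 + 2 = 24, E = 3·22 = 66, F = 2·22 = 44.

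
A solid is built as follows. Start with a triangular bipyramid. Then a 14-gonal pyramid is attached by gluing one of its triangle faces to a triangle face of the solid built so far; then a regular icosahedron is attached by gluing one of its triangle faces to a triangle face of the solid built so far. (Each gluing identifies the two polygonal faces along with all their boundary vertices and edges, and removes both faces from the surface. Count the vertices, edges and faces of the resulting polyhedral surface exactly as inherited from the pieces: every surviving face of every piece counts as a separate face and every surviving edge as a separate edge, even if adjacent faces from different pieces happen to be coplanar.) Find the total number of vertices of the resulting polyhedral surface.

26

A triangular bipyramid: V=5, E=9, F=6.
Attach a 14-gonal pyramid (V=15, E=28, F=15) along a 3-gon: merge 3 vertices and 3 edges, delete both glued faces → V=17, E=34, F=19.
Attach a regular icosahedron (V=12, E=30, F=20) along a 3-gon: merge 3 vertices and 3 edges, delete both glued faces → V=26, E=61, F=37.
Check: V − E + F = 26 − 61 + 37 = 2.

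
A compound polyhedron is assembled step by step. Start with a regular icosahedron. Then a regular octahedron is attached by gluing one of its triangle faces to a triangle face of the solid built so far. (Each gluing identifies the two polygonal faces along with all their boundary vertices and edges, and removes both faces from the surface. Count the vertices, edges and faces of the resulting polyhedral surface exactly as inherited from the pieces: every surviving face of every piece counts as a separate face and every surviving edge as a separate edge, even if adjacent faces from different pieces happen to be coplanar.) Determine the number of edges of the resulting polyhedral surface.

39

A regular icosahedron: V=12, E=30, F=20.
Attach a regular octahedron (V=6, E=12, F=8) along a 3-gon: merge 3 vertices and 3 edges, delete both glued faces → V=15, E=39, F=26.
Check: V − E + F = 15 − 39 + 26 = 2.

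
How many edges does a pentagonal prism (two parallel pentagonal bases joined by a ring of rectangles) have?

A prism on an n-gon has two n-gon bases and n rectangular sides: V = 2·5 = 10, E = 3·5 = 15, F = 5 + 2 = 7.

15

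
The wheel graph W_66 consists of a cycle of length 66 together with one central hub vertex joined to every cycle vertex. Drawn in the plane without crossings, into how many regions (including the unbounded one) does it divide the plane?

67

W_66 has V = 66 + 1 = 67 vertices and E = 2·66 = 132 edges.
By Euler's formula F = 2 − V + E = 2 − 67 + 132 = 67.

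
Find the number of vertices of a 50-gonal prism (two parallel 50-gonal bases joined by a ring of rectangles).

100

A prism on an n-gon has two n-gon bases and n rectangular sides: V = 2·50 = 100, E = 3·50 = 150, F = 50 + 2 = 52.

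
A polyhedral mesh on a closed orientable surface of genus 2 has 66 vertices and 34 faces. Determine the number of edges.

For a closed orientable surface of genus 2, χ = 2 − 2·2 = -2.
E = V + F − (-2) = 66 + 34 − (-2) = 102.

102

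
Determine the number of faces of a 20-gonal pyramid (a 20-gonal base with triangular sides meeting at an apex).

21

A pyramid on an n-gon base has one n-gon and n triangles: V = 20 + 1 = 21, E = 2·20 = 40, F = 20 + 1 = 21.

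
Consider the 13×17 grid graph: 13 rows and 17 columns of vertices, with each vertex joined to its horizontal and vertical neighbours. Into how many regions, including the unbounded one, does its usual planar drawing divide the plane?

The grid has V = 13·17 = 221 vertices and E = 13·16 + 17·12 = 412 edges.
F = 2 − V + E = 2 − 221 + 412 = 193.

193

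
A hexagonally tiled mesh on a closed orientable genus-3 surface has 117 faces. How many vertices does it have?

χ = 2 − 2·3 = -4, and every face is a hexagon so 6F = 2E.
E = 6·117/2 = 351. Then V = -4 + E − F = -4 + 351 − 117 = 230.

230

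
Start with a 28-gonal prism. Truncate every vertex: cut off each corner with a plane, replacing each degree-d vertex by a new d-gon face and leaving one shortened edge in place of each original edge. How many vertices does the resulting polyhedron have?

The base solid has V = 56, E = 84, F = 30.
Truncation replaces each original edge-end by a new vertex, so V′ = 2E = 168.
Each original edge survives, and each old vertex of degree d contributes d new edges; summing degrees gives Σd = 2E, so E′ = E + 2E = 3E = 252.
Each original face survives and each original vertex becomes one new face: F′ = F + V = 86.

168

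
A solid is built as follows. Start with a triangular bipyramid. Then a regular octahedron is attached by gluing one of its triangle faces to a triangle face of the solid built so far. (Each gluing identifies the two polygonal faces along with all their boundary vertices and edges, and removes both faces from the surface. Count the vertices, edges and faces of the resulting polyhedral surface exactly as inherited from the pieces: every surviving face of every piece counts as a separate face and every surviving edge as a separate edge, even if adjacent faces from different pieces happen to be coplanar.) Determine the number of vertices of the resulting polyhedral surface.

A triangular bipyramid: V=5, E=9, F=6.
Attach a regular octahedron (V=6, E=12, F=8) along a 3-gon: merge 3 vertices and 3 edges, delete both glued faces → V=8, E=18, F=12.
Check: V − E + F = 8 − 18 + 12 = 2.

8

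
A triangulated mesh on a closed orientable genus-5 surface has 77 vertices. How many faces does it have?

170

χ = 2 − 2·5 = -8, and every face is a triangle so 3F = 2E.
V − E + F = -8 with E = 3F/2 gives 77 − (3/2 − 1)·F = -8, so F = 170 and E = 255.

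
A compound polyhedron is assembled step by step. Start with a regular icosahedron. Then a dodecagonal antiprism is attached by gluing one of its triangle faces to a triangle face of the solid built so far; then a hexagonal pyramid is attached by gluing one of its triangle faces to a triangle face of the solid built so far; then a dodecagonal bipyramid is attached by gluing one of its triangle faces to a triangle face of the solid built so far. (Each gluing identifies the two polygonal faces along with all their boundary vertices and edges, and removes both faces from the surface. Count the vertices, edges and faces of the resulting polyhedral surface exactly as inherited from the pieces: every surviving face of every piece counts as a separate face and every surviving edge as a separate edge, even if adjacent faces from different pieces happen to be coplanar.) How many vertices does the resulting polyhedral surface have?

A regular icosahedron: V=12, E=30, F=20.
Attach a dodecagonal antiprism (V=24, E=48, F=26) along a 3-gon: merge 3 vertices and 3 edges, delete both glued faces → V=33, E=75, F=44.
Attach a hexagonal pyramid (V=7, E=12, F=7) along a 3-gon: merge 3 vertices and 3 edges, delete both glued faces → V=37, E=84, F=49.
Attach a dodecagonal bipyramid (V=14, E=36, F=24) along a 3-gon: merge 3 vertices and 3 edges, delete both glued faces → V=48, E=117, F=71.
Check: V − E + F = 48 − 117 + 71 = 2.

48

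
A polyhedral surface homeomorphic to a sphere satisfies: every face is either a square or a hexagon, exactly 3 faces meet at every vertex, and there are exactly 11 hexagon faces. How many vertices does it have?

Let x be the number of squares; then F = 11 + x.
Edge–face incidences: 2E = 6·11 + 4·x = 66 + 4x.
Every vertex has degree 3, so 3V = 2E.
Euler: V − E + F = 2 ⇒ (2E)/3 − E + (11 + x) = 2.
Multiply by 6: 2·(2E) − 3·(2E) + 6·(11 + x) = 12, i.e. 66 + 6x − (66 + 4x) = 12.
Collecting terms: 2x = 12, so x = 6.
Then 2E = 66 + 4·6 = 90, so E = 45, V = 2E/3 = 30, F = 11 + 6 = 17.

30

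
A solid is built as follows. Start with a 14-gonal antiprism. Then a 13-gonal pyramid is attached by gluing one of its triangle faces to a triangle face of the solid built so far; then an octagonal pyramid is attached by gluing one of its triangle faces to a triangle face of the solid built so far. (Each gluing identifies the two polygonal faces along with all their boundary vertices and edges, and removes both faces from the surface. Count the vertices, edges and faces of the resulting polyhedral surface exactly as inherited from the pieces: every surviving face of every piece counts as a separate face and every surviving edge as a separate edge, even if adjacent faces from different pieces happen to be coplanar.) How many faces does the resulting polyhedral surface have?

A 14-gonal antiprism: V=28, E=56, F=30.
Attach a 13-gonal pyramid (V=14, E=26, F=14) along a 3-gon: merge 3 vertices and 3 edges, delete both glued faces → V=39, E=79, F=42.
Attach an octagonal pyramid (V=9, E=16, F=9) along a 3-gon: merge 3 vertices and 3 edges, delete both glued faces → V=45, E=92, F=49.
Check: V − E + F = 45 − 92 + 49 = 2.

49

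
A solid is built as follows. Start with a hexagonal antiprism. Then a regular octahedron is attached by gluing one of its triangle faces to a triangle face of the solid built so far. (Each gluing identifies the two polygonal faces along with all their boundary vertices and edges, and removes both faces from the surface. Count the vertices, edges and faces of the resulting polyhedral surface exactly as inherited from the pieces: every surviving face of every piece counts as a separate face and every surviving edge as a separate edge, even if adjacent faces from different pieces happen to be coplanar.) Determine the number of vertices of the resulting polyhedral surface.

A hexagonal antiprism: V=12, E=24, F=14.
Attach a regular octahedron (V=6, E=12, F=8) along a 3-gon: merge 3 vertices and 3 edges, delete both glued faces → V=15, E=33, F=20.
Check: V − E + F = 15 − 33 + 20 = 2.

15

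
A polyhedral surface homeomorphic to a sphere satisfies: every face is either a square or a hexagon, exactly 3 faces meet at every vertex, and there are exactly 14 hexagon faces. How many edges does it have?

54

Let x be the number of squares; then F = 14 + x.
Edge–face incidences: 2E = 6·14 + 4·x = 84 + 4x.
Every vertex has degree 3, so 3V = 2E.
Euler: V − E + F = 2 ⇒ (2E)/3 − E + (14 + x) = 2.
Multiply by 6: 2·(2E) − 3·(2E) + 6·(14 + x) = 12, i.e. 84 + 6x − (84 + 4x) = 12.
Collecting terms: 2x = 12, so x = 6.
Then 2E = 84 + 4·6 = 108, so E = 54, V = 2E/3 = 36, F = 14 + 6 = 20.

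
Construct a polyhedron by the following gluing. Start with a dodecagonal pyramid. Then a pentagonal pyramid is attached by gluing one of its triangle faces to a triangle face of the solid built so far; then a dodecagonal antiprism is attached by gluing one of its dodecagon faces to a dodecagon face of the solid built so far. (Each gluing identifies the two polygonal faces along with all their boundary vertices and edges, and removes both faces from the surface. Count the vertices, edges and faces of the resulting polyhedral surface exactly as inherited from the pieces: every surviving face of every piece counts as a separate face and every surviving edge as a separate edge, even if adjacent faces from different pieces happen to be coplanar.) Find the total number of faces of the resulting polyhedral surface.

41

A dodecagonal pyramid: V=13, E=24, F=13.
Attach a pentagonal pyramid (V=6, E=10, F=6) along a 3-gon: merge 3 vertices and 3 edges, delete both glued faces → V=16, E=31, F=17.
Attach a dodecagonal antiprism (V=24, E=48, F=26) along a 12-gon: merge 12 vertices and 12 edges, delete both glued faces → V=28, E=67, F=41.
Check: V − E + F = 28 − 67 + 41 = 2.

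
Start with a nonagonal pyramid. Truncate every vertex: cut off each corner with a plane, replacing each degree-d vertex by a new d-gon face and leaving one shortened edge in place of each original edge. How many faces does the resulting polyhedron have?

The base solid has V = 10, E = 18, F = 10.
Truncation replaces each original edge-end by a new vertex, so V′ = 2E = 36.
Each original edge survives, and each old vertex of degree d contributes d new edges; summing degrees gives Σd = 2E, so E′ = E + 2E = 3E = 54.
Each original face survives and each original vertex becomes one new face: F′ = F + V = 20.

20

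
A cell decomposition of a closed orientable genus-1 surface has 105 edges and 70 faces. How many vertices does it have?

35

For a closed orientable surface of genus 1, χ = 2 − 2·1 = 0.
V = 0 + E − F = 0 + 105 − 70 = 35.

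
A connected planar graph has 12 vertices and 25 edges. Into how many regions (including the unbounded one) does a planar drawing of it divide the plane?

Euler's formula for a connected plane graph: V − E + F = 2, so F = 2 − 12 + 25 = 15.

15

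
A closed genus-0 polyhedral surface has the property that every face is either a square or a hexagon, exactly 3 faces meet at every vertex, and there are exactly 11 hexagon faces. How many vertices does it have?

30

Let x be the number of squares; then F = 11 + x.
Edge–face incidences: 2E = 6·11 + 4·x = 66 + 4x.
Every vertex has degree 3, so 3V = 2E.
Euler: V − E + F = 2 ⇒ (2E)/3 − E + (11 + x) = 2.
Multiply by 6: 2·(2E) − 3·(2E) + 6·(11 + x) = 12, i.e. 66 + 6x − (66 + 4x) = 12.
Collecting terms: 2x = 12, so x = 6.
Then 2E = 66 + 4·6 = 90, so E = 45, V = 2E/3 = 30, F = 11 + 6 = 17.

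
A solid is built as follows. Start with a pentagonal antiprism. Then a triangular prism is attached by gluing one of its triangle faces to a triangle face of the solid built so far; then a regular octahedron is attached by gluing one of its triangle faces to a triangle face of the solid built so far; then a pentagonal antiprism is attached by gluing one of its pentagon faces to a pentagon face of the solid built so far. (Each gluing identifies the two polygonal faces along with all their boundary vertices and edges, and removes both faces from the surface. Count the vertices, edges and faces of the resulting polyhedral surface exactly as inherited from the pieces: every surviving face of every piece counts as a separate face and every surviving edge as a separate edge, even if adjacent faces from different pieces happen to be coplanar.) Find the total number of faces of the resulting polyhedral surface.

A pentagonal antiprism: V=10, E=20, F=12.
Attach a triangular prism (V=6, E=9, F=5) along a 3-gon: merge 3 vertices and 3 edges, delete both glued faces → V=13, E=26, F=15.
Attach a regular octahedron (V=6, E=12, F=8) along a 3-gon: merge 3 vertices and 3 edges, delete both glued faces → V=16, E=35, F=21.
Attach a pentagonal antiprism (V=10, E=20, F=12) along a 5-gon: merge 5 vertices and 5 edges, delete both glued faces → V=21, E=50, F=31.
Check: V − E + F = 21 − 50 + 31 = 2.

31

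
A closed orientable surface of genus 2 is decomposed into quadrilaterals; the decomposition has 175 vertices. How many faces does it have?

177

χ = 2 − 2·2 = -2, and every face is a square so 4F = 2E.
V − E + F = -2 with E = 4F/2 gives 175 − (4/2 − 1)·F = -2, so F = 177 and E = 354.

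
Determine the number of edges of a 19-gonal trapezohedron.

The n-trapezohedron (dual of the n-antiprism) has V = 2·19 + 2 = 40, E = 4·19 = 76, F = 2·19 = 38.

76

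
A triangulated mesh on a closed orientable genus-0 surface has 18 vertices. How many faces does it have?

χ = 2 − 2·0 = 2, and every face is a triangle so 3F = 2E.
V − E + F = 2 with E = 3F/2 gives 18 − (3/2 − 1)·F = 2, so F = 32 and E = 48.

32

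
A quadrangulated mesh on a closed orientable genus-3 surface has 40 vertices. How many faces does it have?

44

χ = 2 − 2·3 = -4, and every face is a square so 4F = 2E.
V − E + F = -4 with E = 4F/2 gives 40 − (4/2 − 1)·F = -4, so F = 44 and E = 88.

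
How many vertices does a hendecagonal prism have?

A prism on an n-gon has two n-gon bases and n rectangular sides: V = 2·11 = 22, E = 3·11 = 33, F = 11 + 2 = 13.
Check: V − E + F = 22 − 33 + 13 = 2.

22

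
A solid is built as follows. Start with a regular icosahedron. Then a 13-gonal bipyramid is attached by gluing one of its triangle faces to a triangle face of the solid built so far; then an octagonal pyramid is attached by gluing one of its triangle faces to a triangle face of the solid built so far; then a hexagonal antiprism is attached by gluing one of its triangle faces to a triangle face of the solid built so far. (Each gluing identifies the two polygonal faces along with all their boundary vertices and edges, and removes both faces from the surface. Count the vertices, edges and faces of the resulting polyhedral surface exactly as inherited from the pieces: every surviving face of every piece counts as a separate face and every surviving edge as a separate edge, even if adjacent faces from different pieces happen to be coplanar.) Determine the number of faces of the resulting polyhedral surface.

A regular icosahedron: V=12, E=30, F=20.
Attach a 13-gonal bipyramid (V=15, E=39, F=26) along a 3-gon: merge 3 vertices and 3 edges, delete both glued faces → V=24, E=66, F=44.
Attach an octagonal pyramid (V=9, E=16, F=9) along a 3-gon: merge 3 vertices and 3 edges, delete both glued faces → V=30, E=79, F=51.
Attach a hexagonal antiprism (V=12, E=24, F=14) along a 3-gon: merge 3 vertices and 3 edges, delete both glued faces → V=39, E=100, F=63.
Check: V − E + F = 39 − 100 + 63 = 2.

63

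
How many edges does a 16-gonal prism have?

48

A prism on an n-gon has two n-gon bases and n rectangular sides: V = 2·16 = 32, E = 3·16 = 48, F = 16 + 2 = 18.
Check: V − E + F = 32 − 48 + 18 = 2.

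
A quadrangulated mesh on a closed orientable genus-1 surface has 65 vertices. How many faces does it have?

χ = 2 − 2·1 = 0, and every face is a square so 4F = 2E.
V − E + F = 0 with E = 4F/2 gives 65 − (4/2 − 1)·F = 0, so F = 65 and E = 130.

65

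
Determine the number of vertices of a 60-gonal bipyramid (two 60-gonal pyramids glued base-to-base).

A bipyramid over an n-gon has 2n triangular faces and n + 2 vertices: V = 60 + 2 = 62, E = 3·60 = 180, F = 2·60 = 120.
Check: V − E + F = 62 − 180 + 120 = 2.

62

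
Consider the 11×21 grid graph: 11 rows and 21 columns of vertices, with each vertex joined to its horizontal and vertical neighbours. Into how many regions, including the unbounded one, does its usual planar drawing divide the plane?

The grid has V = 11·21 = 231 vertices and E = 11·20 + 21·10 = 430 edges.
F = 2 − V + E = 2 − 231 + 430 = 201.

201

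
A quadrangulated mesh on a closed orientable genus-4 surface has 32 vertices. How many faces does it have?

38

χ = 2 − 2·4 = -6, and every face is a square so 4F = 2E.
V − E + F = -6 with E = 4F/2 gives 32 − (4/2 − 1)·F = -6, so F = 38 and E = 76.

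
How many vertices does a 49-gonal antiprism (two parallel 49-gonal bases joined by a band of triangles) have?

98

An antiprism on an n-gon has two n-gon caps and 2n triangles: V = 2·49 = 98, E = 4·49 = 196, F = 2·49 + 2 = 100.
Check: V − E + F = 98 − 196 + 100 = 2.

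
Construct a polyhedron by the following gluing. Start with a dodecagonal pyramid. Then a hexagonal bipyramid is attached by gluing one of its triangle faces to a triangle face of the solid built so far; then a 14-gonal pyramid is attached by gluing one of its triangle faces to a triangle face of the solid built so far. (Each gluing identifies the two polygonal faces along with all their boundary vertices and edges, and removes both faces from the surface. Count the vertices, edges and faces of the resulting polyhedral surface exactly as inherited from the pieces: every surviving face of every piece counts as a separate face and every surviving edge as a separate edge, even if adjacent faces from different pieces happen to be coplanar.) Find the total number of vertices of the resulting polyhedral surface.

A dodecagonal pyramid: V=13, E=24, F=13.
Attach a hexagonal bipyramid (V=8, E=18, F=12) along a 3-gon: merge 3 vertices and 3 edges, delete both glued faces → V=18, E=39, F=23.
Attach a 14-gonal pyramid (V=15, E=28, F=15) along a 3-gon: merge 3 vertices and 3 edges, delete both glued faces → V=30, E=64, F=36.
Check: V − E + F = 30 − 64 + 36 = 2.

30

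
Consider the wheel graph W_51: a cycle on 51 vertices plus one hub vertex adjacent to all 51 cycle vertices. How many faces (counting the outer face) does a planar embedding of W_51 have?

W_51 has V = 51 + 1 = 52 vertices and E = 2·51 = 102 edges.
By Euler's formula F = 2 − V + E = 2 − 52 + 102 = 52.

52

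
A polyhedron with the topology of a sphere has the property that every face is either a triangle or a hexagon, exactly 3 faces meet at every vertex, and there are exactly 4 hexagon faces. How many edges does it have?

Let x be the number of triangles; then F = 4 + x.
Edge–face incidences: 2E = 6·4 + 3·x = 24 + 3x.
Every vertex has degree 3, so 3V = 2E.
Euler: V − E + F = 2 ⇒ (2E)/3 − E + (4 + x) = 2.
Multiply by 6: 2·(2E) − 3·(2E) + 6·(4 + x) = 12, i.e. 24 + 6x − (24 + 3x) = 12.
Collecting terms: 3x = 12, so x = 4.
Then 2E = 24 + 3·4 = 36, so E = 18, V = 2E/3 = 12, F = 4 + 4 = 8.

18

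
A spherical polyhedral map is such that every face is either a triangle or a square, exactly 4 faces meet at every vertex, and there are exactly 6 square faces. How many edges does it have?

Let x be the number of triangles; then F = 6 + x.
Edge–face incidences: 2E = 4·6 + 3·x = 24 + 3x.
Every vertex has degree 4, so 4V = 2E.
Euler: V − E + F = 2 ⇒ (2E)/4 − E + (6 + x) = 2.
Multiply by 8: 2·(2E) − 4·(2E) + 8·(6 + x) = 16, i.e. 48 + 8x − 2·(24 + 3x) = 16.
Collecting terms: 2x = 16, so x = 8.
Then 2E = 24 + 3·8 = 48, so E = 24, V = 2E/4 = 12, F = 6 + 8 = 14.

24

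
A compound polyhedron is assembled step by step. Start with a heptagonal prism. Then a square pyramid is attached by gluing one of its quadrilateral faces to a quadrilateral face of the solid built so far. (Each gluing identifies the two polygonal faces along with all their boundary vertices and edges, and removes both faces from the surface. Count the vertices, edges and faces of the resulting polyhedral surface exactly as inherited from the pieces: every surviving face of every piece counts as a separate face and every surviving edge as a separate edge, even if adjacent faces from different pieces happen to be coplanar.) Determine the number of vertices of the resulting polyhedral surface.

15

A heptagonal prism: V=14, E=21, F=9.
Attach a square pyramid (V=5, E=8, F=5) along a 4-gon: merge 4 vertices and 4 edges, delete both glued faces → V=15, E=25, F=12.
Check: V − E + F = 15 − 25 + 12 = 2.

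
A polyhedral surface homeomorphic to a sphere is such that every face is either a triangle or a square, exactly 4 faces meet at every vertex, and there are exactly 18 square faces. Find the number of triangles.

8

Let x be the number of triangles; then F = 18 + x.
Edge–face incidences: 2E = 4·18 + 3·x = 72 + 3x.
Every vertex has degree 4, so 4V = 2E.
Euler: V − E + F = 2 ⇒ (2E)/4 − E + (18 + x) = 2.
Multiply by 8: 2·(2E) − 4·(2E) + 8·(18 + x) = 16, i.e. 144 + 8x − 2·(72 + 3x) = 16.
Collecting terms: 2x = 16, so x = 8.
Then 2E = 72 + 3·8 = 96, so E = 48, V = 2E/4 = 24, F = 18 + 8 = 26.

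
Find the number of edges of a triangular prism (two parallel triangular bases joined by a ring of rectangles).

A prism on an n-gon has two n-gon bases and n rectangular sides: V = 2·3 = 6, E = 3·3 = 9, F = 3 + 2 = 5.

9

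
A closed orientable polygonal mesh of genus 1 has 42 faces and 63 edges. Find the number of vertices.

For a closed orientable surface of genus 1, χ = 2 − 2·1 = 0.
V = 0 + E − F = 0 + 63 − 42 = 21.

21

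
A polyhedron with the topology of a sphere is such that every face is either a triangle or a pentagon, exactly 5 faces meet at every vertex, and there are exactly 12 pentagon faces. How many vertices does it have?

Let x be the number of triangles; then F = 12 + x.
Edge–face incidences: 2E = 5·12 + 3·x = 60 + 3x.
Every vertex has degree 5, so 5V = 2E.
Euler: V − E + F = 2 ⇒ (2E)/5 − E + (12 + x) = 2.
Multiply by 10: 2·(2E) − 5·(2E) + 10·(12 + x) = 20, i.e. 120 + 10x − 3·(60 + 3x) = 20.
Collecting terms: x − 60 = 20, so x = 80.
Then 2E = 60 + 3·80 = 300, so E = 150, V = 2E/5 = 60, F = 12 + 80 = 92.

60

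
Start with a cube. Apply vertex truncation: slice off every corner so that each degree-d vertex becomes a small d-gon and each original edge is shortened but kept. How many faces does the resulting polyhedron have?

The base solid has V = 8, E = 12, F = 6.
Truncation replaces each original edge-end by a new vertex, so V′ = 2E = 24.
Each original edge survives, and each old vertex of degree d contributes d new edges; summing degrees gives Σd = 2E, so E′ = E + 2E = 3E = 36.
Each original face survives and each original vertex becomes one new face: F′ = F + V = 14.

14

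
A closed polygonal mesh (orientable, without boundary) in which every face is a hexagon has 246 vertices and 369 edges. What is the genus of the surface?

Every face is a hexagon and each edge borders two faces, so 6F = 2·369, giving F = 123.
χ = V − E + F = 246 − 369 + 123 = 0.
For a closed orientable surface χ = 2 − 2g, so g = (2 − (0))/2 = 1.

1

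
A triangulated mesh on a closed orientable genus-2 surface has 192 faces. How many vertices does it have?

χ = 2 − 2·2 = -2, and every face is a triangle so 3F = 2E.
E = 3·192/2 = 288. Then V = -2 + E − F = -2 + 288 − 192 = 94.

94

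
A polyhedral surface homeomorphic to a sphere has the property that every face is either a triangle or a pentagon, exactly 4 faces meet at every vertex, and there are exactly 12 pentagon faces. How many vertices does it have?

Let x be the number of triangles; then F = 12 + x.
Edge–face incidences: 2E = 5·12 + 3·x = 60 + 3x.
Every vertex has degree 4, so 4V = 2E.
Euler: V − E + F = 2 ⇒ (2E)/4 − E + (12 + x) = 2.
Multiply by 8: 2·(2E) − 4·(2E) + 8·(12 + x) = 16, i.e. 96 + 8x − 2·(60 + 3x) = 16.
Collecting terms: 2x − 24 = 16, so 2x = 40, so x = 20.
Then 2E = 60 + 3·20 = 120, so E = 60, V = 2E/4 = 30, F = 12 + 20 = 32.

30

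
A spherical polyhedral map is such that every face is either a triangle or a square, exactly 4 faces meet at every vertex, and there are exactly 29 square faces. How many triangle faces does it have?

8

Let x be the number of triangles; then F = 29 + x.
Edge–face incidences: 2E = 4·29 + 3·x = 116 + 3x.
Every vertex has degree 4, so 4V = 2E.
Euler: V − E + F = 2 ⇒ (2E)/4 − E + (29 + x) = 2.
Multiply by 8: 2·(2E) − 4·(2E) + 8·(29 + x) = 16, i.e. 232 + 8x − 2·(116 + 3x) = 16.
Collecting terms: 2x = 16, so x = 8.
Then 2E = 116 + 3·8 = 140, so E = 70, V = 2E/4 = 35, F = 29 + 8 = 37.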